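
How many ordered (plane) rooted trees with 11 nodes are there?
C_10 = 16796

These ordered rooted trees are counted by the Catalan number C_n = (1/(n + 1)) · C(2n, n). For n = 10: C_10 = (1/11) · C(20, 10) = 184756/11 = 16796.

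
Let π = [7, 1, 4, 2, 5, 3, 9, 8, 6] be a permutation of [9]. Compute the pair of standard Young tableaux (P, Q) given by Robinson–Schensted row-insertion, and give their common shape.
P = [1, 2, 3, 6] / [4, 5, 8] / [7, 9];  Q = [1, 3, 5, 7] / [2, 6, 8] / [4, 9];  common shape = (4, 3, 2)

Row-insert the values π_1, π_2, … into P one at a time, bumping the leftmost entry strictly greater than the inserted value down to the next row. The recording tableau Q records, in position (i, j), the step at which that cell was added to P.
  Insert 7 (step 1): P = [7];  Q = [1]
  Insert 1 (step 2): P = [1] / [7];  Q = [1] / [2]
  Insert 4 (step 3): P = [1, 4] / [7];  Q = [1, 3] / [2]
  Insert 2 (step 4): P = [1, 2] / [4] / [7];  Q = [1, 3] / [2] / [4]
  Insert 5 (step 5): P = [1, 2, 5] / [4] / [7];  Q = [1, 3, 5] / [2] / [4]
  Insert 3 (step 6): P = [1, 2, 3] / [4, 5] / [7];  Q = [1, 3, 5] / [2, 6] / [4]
  Insert 9 (step 7): P = [1, 2, 3, 9] / [4, 5] / [7];  Q = [1, 3, 5, 7] / [2, 6] / [4]
  Insert 8 (step 8): P = [1, 2, 3, 8] / [4, 5, 9] / [7];  Q = [1, 3, 5, 7] / [2, 6, 8] / [4]
  Insert 6 (step 9): P = [1, 2, 3, 6] / [4, 5, 8] / [7, 9];  Q = [1, 3, 5, 7] / [2, 6, 8] / [4, 9]
Final shape: (4, 3, 2).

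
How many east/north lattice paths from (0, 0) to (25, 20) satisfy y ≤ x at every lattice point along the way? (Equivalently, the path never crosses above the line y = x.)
Number of paths = 731508653106

By the reflection principle (André's argument), the number of monotone paths to (25, 20) with n ≤ m that never go above y = x is C(45, 25) − C(45, 26) = 3169870830126 − 2438362177020 = 731508653106.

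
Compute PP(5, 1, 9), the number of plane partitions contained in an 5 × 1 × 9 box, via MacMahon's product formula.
PP(5, 1, 9) = 2002

Evaluate the triple product over i = 1..5, j = 1..1, k = 1..9. The factors are (2/1) · (3/2) · (4/3) · (5/4) · (6/5) · (7/6) · (8/7) · (9/8) · … (45 factors total). The numerators and denominators telescope so the product is an integer; carrying out the multiplication exactly gives PP(5, 1, 9) = 2002.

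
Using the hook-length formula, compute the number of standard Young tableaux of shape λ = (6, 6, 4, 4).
# SYT of shape (6, 6, 4, 4) = 13856700

Hook-length formula: f^λ = n! / Π hook(c), product over all cells c of the Young diagram. For λ = (6, 6, 4, 4), n = 20 boxes. Hook lengths by row (left-to-right, top-to-bottom): [9, 8, 7, 6, 3, 2]; [8, 7, 6, 5, 2, 1]; [5, 4, 3, 2]; [4, 3, 2, 1]. Product of hooks = 175575859200. So f^λ = 20! / 175575859200 = 2432902008176640000 / 175575859200 = 13856700.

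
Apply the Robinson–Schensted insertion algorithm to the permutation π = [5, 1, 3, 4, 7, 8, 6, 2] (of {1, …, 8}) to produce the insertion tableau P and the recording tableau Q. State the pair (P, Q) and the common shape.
P = [1, 2, 4, 6, 8] / [3, 7] / [5];  Q = [1, 3, 4, 5, 6] / [2, 7] / [8];  common shape = (5, 2, 1)

Row-insert the values π_1, π_2, … into P one at a time, bumping the leftmost entry strictly greater than the inserted value down to the next row. The recording tableau Q records, in position (i, j), the step at which that cell was added to P.
  Insert 5 (step 1): P = [5];  Q = [1]
  Insert 1 (step 2): P = [1] / [5];  Q = [1] / [2]
  Insert 3 (step 3): P = [1, 3] / [5];  Q = [1, 3] / [2]
  Insert 4 (step 4): P = [1, 3, 4] / [5];  Q = [1, 3, 4] / [2]
  Insert 7 (step 5): P = [1, 3, 4, 7] / [5];  Q = [1, 3, 4, 5] / [2]
  Insert 8 (step 6): P = [1, 3, 4, 7, 8] / [5];  Q = [1, 3, 4, 5, 6] / [2]
  Insert 6 (step 7): P = [1, 3, 4, 6, 8] / [5, 7];  Q = [1, 3, 4, 5, 6] / [2, 7]
  Insert 2 (step 8): P = [1, 2, 4, 6, 8] / [3, 7] / [5];  Q = [1, 3, 4, 5, 6] / [2, 7] / [8]
Final shape: (5, 2, 1).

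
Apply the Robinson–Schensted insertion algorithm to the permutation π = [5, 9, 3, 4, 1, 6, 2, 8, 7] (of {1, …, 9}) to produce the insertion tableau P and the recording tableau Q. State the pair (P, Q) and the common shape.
P = [1, 2, 6, 7] / [3, 4, 8] / [5, 9];  Q = [1, 2, 6, 8] / [3, 4, 9] / [5, 7];  common shape = (4, 3, 2)

Row-insert the values π_1, π_2, … into P one at a time, bumping the leftmost entry strictly greater than the inserted value down to the next row. The recording tableau Q records, in position (i, j), the step at which that cell was added to P.
  Insert 5 (step 1): P = [5];  Q = [1]
  Insert 9 (step 2): P = [5, 9];  Q = [1, 2]
  Insert 3 (step 3): P = [3, 9] / [5];  Q = [1, 2] / [3]
  Insert 4 (step 4): P = [3, 4] / [5, 9];  Q = [1, 2] / [3, 4]
  Insert 1 (step 5): P = [1, 4] / [3, 9] / [5];  Q = [1, 2] / [3, 4] / [5]
  Insert 6 (step 6): P = [1, 4, 6] / [3, 9] / [5];  Q = [1, 2, 6] / [3, 4] / [5]
  Insert 2 (step 7): P = [1, 2, 6] / [3, 4] / [5, 9];  Q = [1, 2, 6] / [3, 4] / [5, 7]
  Insert 8 (step 8): P = [1, 2, 6, 8] / [3, 4] / [5, 9];  Q = [1, 2, 6, 8] / [3, 4] / [5, 7]
  Insert 7 (step 9): P = [1, 2, 6, 7] / [3, 4, 8] / [5, 9];  Q = [1, 2, 6, 8] / [3, 4, 9] / [5, 7]
Final shape: (4, 3, 2).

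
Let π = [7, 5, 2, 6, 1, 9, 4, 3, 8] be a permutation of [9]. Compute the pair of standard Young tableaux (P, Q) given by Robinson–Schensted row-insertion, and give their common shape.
P = [1, 3, 8] / [2, 4, 9] / [5, 6] / [7];  Q = [1, 4, 6] / [2, 7, 9] / [3, 8] / [5];  common shape = (3, 3, 2, 1)

Row-insert the values π_1, π_2, … into P one at a time, bumping the leftmost entry strictly greater than the inserted value down to the next row. The recording tableau Q records, in position (i, j), the step at which that cell was added to P.
  Insert 7 (step 1): P = [7];  Q = [1]
  Insert 5 (step 2): P = [5] / [7];  Q = [1] / [2]
  Insert 2 (step 3): P = [2] / [5] / [7];  Q = [1] / [2] / [3]
  Insert 6 (step 4): P = [2, 6] / [5] / [7];  Q = [1, 4] / [2] / [3]
  Insert 1 (step 5): P = [1, 6] / [2] / [5] / [7];  Q = [1, 4] / [2] / [3] / [5]
  Insert 9 (step 6): P = [1, 6, 9] / [2] / [5] / [7];  Q = [1, 4, 6] / [2] / [3] / [5]
  Insert 4 (step 7): P = [1, 4, 9] / [2, 6] / [5] / [7];  Q = [1, 4, 6] / [2, 7] / [3] / [5]
  Insert 3 (step 8): P = [1, 3, 9] / [2, 4] / [5, 6] / [7];  Q = [1, 4, 6] / [2, 7] / [3, 8] / [5]
  Insert 8 (step 9): P = [1, 3, 8] / [2, 4, 9] / [5, 6] / [7];  Q = [1, 4, 6] / [2, 7, 9] / [3, 8] / [5]
Final shape: (3, 3, 2, 1).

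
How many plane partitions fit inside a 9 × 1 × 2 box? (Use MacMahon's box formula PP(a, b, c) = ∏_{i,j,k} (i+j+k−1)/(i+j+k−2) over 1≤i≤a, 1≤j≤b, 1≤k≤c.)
PP(9, 1, 2) = 55

Evaluate the triple product over i = 1..9, j = 1..1, k = 1..2. The factors are (2/1) · (3/2) · (3/2) · (4/3) · (4/3) · (5/4) · (5/4) · (6/5) · … (18 factors total). The numerators and denominators telescope so the product is an integer; carrying out the multiplication exactly gives PP(9, 1, 2) = 55.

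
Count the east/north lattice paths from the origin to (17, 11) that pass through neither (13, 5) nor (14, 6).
Number of paths = 18463956

Inclusion–exclusion. Total paths: C(28, 17) = 21474180. Through P₁: C(18, 13)·C(10, 4) = 1799280. Through P₂: C(20, 14)·C(8, 3) = 2170560. Since P₁ is strictly southwest of P₂, a monotone path through both must visit P₁ then P₂; paths through both = C(18, 13)·C(2, 1)·C(8, 3) = 959616. Avoid both = 21474180 − 1799280 − 2170560 + 959616 = 18463956.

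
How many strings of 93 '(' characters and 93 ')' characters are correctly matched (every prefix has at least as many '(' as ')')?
C_93 = 60960876535340415751462563580829648891969728907438000

These balanced parentheses are counted by the Catalan number C_n = (1/(n + 1)) · C(2n, n). For n = 93: C_93 = (1/94) · C(186, 93) = 5730322394321999080637480976597986995845154517299172000/94 = 60960876535340415751462563580829648891969728907438000.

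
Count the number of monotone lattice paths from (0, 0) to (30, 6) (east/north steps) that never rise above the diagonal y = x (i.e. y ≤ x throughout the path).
Number of paths = 1570800

By the reflection principle (André's argument), the number of monotone paths to (30, 6) with n ≤ m that never go above y = x is C(36, 30) − C(36, 31) = 1947792 − 376992 = 1570800.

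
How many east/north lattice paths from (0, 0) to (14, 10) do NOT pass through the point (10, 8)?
Number of paths = 1304886

Total paths from (0, 0) to (14, 10): C(24, 14) = 1961256. Paths through (10, 8): (paths (0, 0) → (10, 8)) × (paths (10, 8) → (14, 10)) = C(18, 10) · C(6, 4) = 43758 · 15 = 656370. Avoidance count = 1961256 − 656370 = 1304886.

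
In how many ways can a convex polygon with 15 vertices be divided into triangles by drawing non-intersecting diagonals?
C_13 = 742900

These polygon triangulations are counted by the Catalan number C_n = (1/(n + 1)) · C(2n, n). For n = 13: C_13 = (1/14) · C(26, 13) = 10400600/14 = 742900.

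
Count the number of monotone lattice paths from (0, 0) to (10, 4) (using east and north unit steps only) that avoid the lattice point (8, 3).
Number of paths = 506

Total paths from (0, 0) to (10, 4): C(14, 10) = 1001. Paths through (8, 3): (paths (0, 0) → (8, 3)) × (paths (8, 3) → (10, 4)) = C(11, 8) · C(3, 2) = 165 · 3 = 495. Avoidance count = 1001 − 495 = 506.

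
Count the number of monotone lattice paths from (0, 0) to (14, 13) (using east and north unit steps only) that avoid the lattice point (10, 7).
Number of paths = 15974220

Total paths from (0, 0) to (14, 13): C(27, 14) = 20058300. Paths through (10, 7): (paths (0, 0) → (10, 7)) × (paths (10, 7) → (14, 13)) = C(17, 10) · C(10, 4) = 19448 · 210 = 4084080. Avoidance count = 20058300 − 4084080 = 15974220.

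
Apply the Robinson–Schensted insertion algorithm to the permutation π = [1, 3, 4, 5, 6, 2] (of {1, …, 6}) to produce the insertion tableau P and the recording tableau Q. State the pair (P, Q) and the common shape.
P = [1, 2, 4, 5, 6] / [3];  Q = [1, 2, 3, 4, 5] / [6];  common shape = (5, 1)

Row-insert the values π_1, π_2, … into P one at a time, bumping the leftmost entry strictly greater than the inserted value down to the next row. The recording tableau Q records, in position (i, j), the step at which that cell was added to P.
  Insert 1 (step 1): P = [1];  Q = [1]
  Insert 3 (step 2): P = [1, 3];  Q = [1, 2]
  Insert 4 (step 3): P = [1, 3, 4];  Q = [1, 2, 3]
  Insert 5 (step 4): P = [1, 3, 4, 5];  Q = [1, 2, 3, 4]
  Insert 6 (step 5): P = [1, 3, 4, 5, 6];  Q = [1, 2, 3, 4, 5]
  Insert 2 (step 6): P = [1, 2, 4, 5, 6] / [3];  Q = [1, 2, 3, 4, 5] / [6]
Final shape: (5, 1).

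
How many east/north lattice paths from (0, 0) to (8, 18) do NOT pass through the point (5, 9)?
Number of paths = 1121835

Total paths from (0, 0) to (8, 18): C(26, 8) = 1562275. Paths through (5, 9): (paths (0, 0) → (5, 9)) × (paths (5, 9) → (8, 18)) = C(14, 5) · C(12, 3) = 2002 · 220 = 440440. Avoidance count = 1562275 − 440440 = 1121835.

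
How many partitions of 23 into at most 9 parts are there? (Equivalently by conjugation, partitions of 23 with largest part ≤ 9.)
p(23, parts ≤ 9) = 887

Use the recurrence p(n, m) = p(n, m−1) + p(n−m, m): either the largest part is < m (count p(n, m−1)) or the largest part is exactly m (remove one copy of m, count p(n−m, m)). With p(0, ·) = 1 this gives p(23, parts ≤ 9) = 887. (By conjugating Young diagrams, this also counts partitions of 23 into at most 9 parts.)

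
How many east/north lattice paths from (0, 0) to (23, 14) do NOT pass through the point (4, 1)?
Number of paths = 4370218800

Total paths from (0, 0) to (23, 14): C(37, 23) = 6107086800. Paths through (4, 1): (paths (0, 0) → (4, 1)) × (paths (4, 1) → (23, 14)) = C(5, 4) · C(32, 19) = 5 · 347373600 = 1736868000. Avoidance count = 6107086800 − 1736868000 = 4370218800.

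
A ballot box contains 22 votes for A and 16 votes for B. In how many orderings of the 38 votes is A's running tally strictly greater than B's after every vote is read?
Strict-lead orderings = 3511574910

Total orderings of the 38 votes with 22 for A: C(38, 22) = 22239974430. By the Bertrand ballot formula (Cycle Lemma / reflection principle), the number of orderings in which A is strictly ahead of B throughout is (p − q)/(p + q) · C(p + q, p) = (22 − 16)/(22 + 16) · 22239974430 = 3511574910.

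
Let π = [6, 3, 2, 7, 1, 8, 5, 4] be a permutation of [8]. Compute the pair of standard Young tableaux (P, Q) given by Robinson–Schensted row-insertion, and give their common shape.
P = [1, 4, 8] / [2, 5] / [3, 7] / [6];  Q = [1, 4, 6] / [2, 7] / [3, 8] / [5];  common shape = (3, 2, 2, 1)

Row-insert the values π_1, π_2, … into P one at a time, bumping the leftmost entry strictly greater than the inserted value down to the next row. The recording tableau Q records, in position (i, j), the step at which that cell was added to P.
  Insert 6 (step 1): P = [6];  Q = [1]
  Insert 3 (step 2): P = [3] / [6];  Q = [1] / [2]
  Insert 2 (step 3): P = [2] / [3] / [6];  Q = [1] / [2] / [3]
  Insert 7 (step 4): P = [2, 7] / [3] / [6];  Q = [1, 4] / [2] / [3]
  Insert 1 (step 5): P = [1, 7] / [2] / [3] / [6];  Q = [1, 4] / [2] / [3] / [5]
  Insert 8 (step 6): P = [1, 7, 8] / [2] / [3] / [6];  Q = [1, 4, 6] / [2] / [3] / [5]
  Insert 5 (step 7): P = [1, 5, 8] / [2, 7] / [3] / [6];  Q = [1, 4, 6] / [2, 7] / [3] / [5]
  Insert 4 (step 8): P = [1, 4, 8] / [2, 5] / [3, 7] / [6];  Q = [1, 4, 6] / [2, 7] / [3, 8] / [5]
Final shape: (3, 2, 2, 1).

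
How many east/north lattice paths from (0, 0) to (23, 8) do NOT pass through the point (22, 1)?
Number of paths = 7888541

Total paths from (0, 0) to (23, 8): C(31, 23) = 7888725. Paths through (22, 1): (paths (0, 0) → (22, 1)) × (paths (22, 1) → (23, 8)) = C(23, 22) · C(8, 1) = 23 · 8 = 184. Avoidance count = 7888725 − 184 = 7888541.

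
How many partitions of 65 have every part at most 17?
p(65, parts ≤ 17) = 1289761

Use the recurrence p(n, m) = p(n, m−1) + p(n−m, m): either the largest part is < m (count p(n, m−1)) or the largest part is exactly m (remove one copy of m, count p(n−m, m)). With p(0, ·) = 1 this gives p(65, parts ≤ 17) = 1289761. (By conjugating Young diagrams, this also counts partitions of 65 into at most 17 parts.)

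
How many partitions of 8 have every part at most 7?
p(8, parts ≤ 7) = 21

Partitions of 8 with all parts ≤ 7: 7+1, 6+2, 6+1+1, 5+3, 5+2+1, 5+1+1+1, 4+4, 4+3+1, 4+2+2, 4+2+1+1, 4+1+1+1+1, 3+3+2, 3+3+1+1, 3+2+2+1, 3+2+1+1+1, 3+1+1+1+1+1, 2+2+2+2, 2+2+2+1+1, 2+2+1+1+1+1, 2+1+1+1+1+1+1, 1+1+1+1+1+1+1+1. Count = 21.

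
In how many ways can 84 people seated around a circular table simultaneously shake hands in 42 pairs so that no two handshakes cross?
C_42 = 39044429911904443959240

These noncrossing handshakes are counted by the Catalan number C_n = (1/(n + 1)) · C(2n, n). For n = 42: C_42 = (1/43) · C(84, 42) = 1678910486211891090247320/43 = 39044429911904443959240.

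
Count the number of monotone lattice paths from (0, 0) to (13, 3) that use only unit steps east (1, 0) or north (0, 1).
Number of paths = 560

A monotone lattice path from (0, 0) to (13, 3) consists of 13 east steps and 3 north steps in some order, so it is determined by which 13 of the 16 steps are east. The count is C(16, 13) = 560.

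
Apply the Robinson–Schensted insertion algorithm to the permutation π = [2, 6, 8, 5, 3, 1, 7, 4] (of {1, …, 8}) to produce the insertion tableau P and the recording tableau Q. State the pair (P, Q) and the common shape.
P = [1, 3, 4] / [2, 7] / [5, 8] / [6];  Q = [1, 2, 3] / [4, 7] / [5, 8] / [6];  common shape = (3, 2, 2, 1)

Row-insert the values π_1, π_2, … into P one at a time, bumping the leftmost entry strictly greater than the inserted value down to the next row. The recording tableau Q records, in position (i, j), the step at which that cell was added to P.
  Insert 2 (step 1): P = [2];  Q = [1]
  Insert 6 (step 2): P = [2, 6];  Q = [1, 2]
  Insert 8 (step 3): P = [2, 6, 8];  Q = [1, 2, 3]
  Insert 5 (step 4): P = [2, 5, 8] / [6];  Q = [1, 2, 3] / [4]
  Insert 3 (step 5): P = [2, 3, 8] / [5] / [6];  Q = [1, 2, 3] / [4] / [5]
  Insert 1 (step 6): P = [1, 3, 8] / [2] / [5] / [6];  Q = [1, 2, 3] / [4] / [5] / [6]
  Insert 7 (step 7): P = [1, 3, 7] / [2, 8] / [5] / [6];  Q = [1, 2, 3] / [4, 7] / [5] / [6]
  Insert 4 (step 8): P = [1, 3, 4] / [2, 7] / [5, 8] / [6];  Q = [1, 2, 3] / [4, 7] / [5, 8] / [6]
Final shape: (3, 2, 2, 1).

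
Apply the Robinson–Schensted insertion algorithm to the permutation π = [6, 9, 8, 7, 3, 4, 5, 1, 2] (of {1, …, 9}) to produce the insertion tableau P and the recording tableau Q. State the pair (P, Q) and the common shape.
P = [1, 2, 5] / [3, 4] / [6, 7] / [8] / [9];  Q = [1, 2, 7] / [3, 6] / [4, 9] / [5] / [8];  common shape = (3, 2, 2, 1, 1)

Row-insert the values π_1, π_2, … into P one at a time, bumping the leftmost entry strictly greater than the inserted value down to the next row. The recording tableau Q records, in position (i, j), the step at which that cell was added to P.
  Insert 6 (step 1): P = [6];  Q = [1]
  Insert 9 (step 2): P = [6, 9];  Q = [1, 2]
  Insert 8 (step 3): P = [6, 8] / [9];  Q = [1, 2] / [3]
  Insert 7 (step 4): P = [6, 7] / [8] / [9];  Q = [1, 2] / [3] / [4]
  Insert 3 (step 5): P = [3, 7] / [6] / [8] / [9];  Q = [1, 2] / [3] / [4] / [5]
  Insert 4 (step 6): P = [3, 4] / [6, 7] / [8] / [9];  Q = [1, 2] / [3, 6] / [4] / [5]
  Insert 5 (step 7): P = [3, 4, 5] / [6, 7] / [8] / [9];  Q = [1, 2, 7] / [3, 6] / [4] / [5]
  Insert 1 (step 8): P = [1, 4, 5] / [3, 7] / [6] / [8] / [9];  Q = [1, 2, 7] / [3, 6] / [4] / [5] / [8]
  Insert 2 (step 9): P = [1, 2, 5] / [3, 4] / [6, 7] / [8] / [9];  Q = [1, 2, 7] / [3, 6] / [4, 9] / [5] / [8]
Final shape: (3, 2, 2, 1, 1).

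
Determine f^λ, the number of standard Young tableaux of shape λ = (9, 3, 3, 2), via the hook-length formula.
# SYT of shape (9, 3, 3, 2) = 433160

Hook-length formula: f^λ = n! / Π hook(c), product over all cells c of the Young diagram. For λ = (9, 3, 3, 2), n = 17 boxes. Hook lengths by row (left-to-right, top-to-bottom): [12, 11, 9, 6, 5, 4, 3, 2, 1]; [5, 4, 2]; [4, 3, 1]; [2, 1]. Product of hooks = 821145600. So f^λ = 17! / 821145600 = 355687428096000 / 821145600 = 433160.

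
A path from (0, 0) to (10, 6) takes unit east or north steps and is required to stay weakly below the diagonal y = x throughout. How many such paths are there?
Number of paths = 3640

By the reflection principle (André's argument), the number of monotone paths to (10, 6) with n ≤ m that never go above y = x is C(16, 10) − C(16, 11) = 8008 − 4368 = 3640.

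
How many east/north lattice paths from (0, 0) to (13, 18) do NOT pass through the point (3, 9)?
Number of paths = 185929915

Total paths from (0, 0) to (13, 18): C(31, 13) = 206253075. Paths through (3, 9): (paths (0, 0) → (3, 9)) × (paths (3, 9) → (13, 18)) = C(12, 3) · C(19, 10) = 220 · 92378 = 20323160. Avoidance count = 206253075 − 20323160 = 185929915.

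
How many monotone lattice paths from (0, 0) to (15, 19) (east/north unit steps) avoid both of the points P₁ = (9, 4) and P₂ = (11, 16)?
Number of paths = 1363119710

Inclusion–exclusion. Total paths: C(34, 15) = 1855967520. Through P₁: C(13, 9)·C(21, 6) = 38798760. Through P₂: C(27, 11)·C(7, 4) = 456326325. Since P₁ is strictly southwest of P₂, a monotone path through both must visit P₁ then P₂; paths through both = C(13, 9)·C(14, 2)·C(7, 4) = 2277275. Avoid both = 1855967520 − 38798760 − 456326325 + 2277275 = 1363119710.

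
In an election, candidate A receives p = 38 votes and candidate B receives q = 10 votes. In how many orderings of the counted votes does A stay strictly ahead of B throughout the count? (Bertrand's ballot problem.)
Strict-lead orderings = 3815417606

Total orderings of the 48 votes with 38 for A: C(48, 38) = 6540715896. By the Bertrand ballot formula (Cycle Lemma / reflection principle), the number of orderings in which A is strictly ahead of B throughout is (p − q)/(p + q) · C(p + q, p) = (38 − 10)/(38 + 10) · 6540715896 = 3815417606.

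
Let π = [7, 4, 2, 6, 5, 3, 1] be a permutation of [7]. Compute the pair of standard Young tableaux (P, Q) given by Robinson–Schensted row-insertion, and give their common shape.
P = [1, 3] / [2, 5] / [4] / [6] / [7];  Q = [1, 4] / [2, 5] / [3] / [6] / [7];  common shape = (2, 2, 1, 1, 1)

Row-insert the values π_1, π_2, … into P one at a time, bumping the leftmost entry strictly greater than the inserted value down to the next row. The recording tableau Q records, in position (i, j), the step at which that cell was added to P.
  Insert 7 (step 1): P = [7];  Q = [1]
  Insert 4 (step 2): P = [4] / [7];  Q = [1] / [2]
  Insert 2 (step 3): P = [2] / [4] / [7];  Q = [1] / [2] / [3]
  Insert 6 (step 4): P = [2, 6] / [4] / [7];  Q = [1, 4] / [2] / [3]
  Insert 5 (step 5): P = [2, 5] / [4, 6] / [7];  Q = [1, 4] / [2, 5] / [3]
  Insert 3 (step 6): P = [2, 3] / [4, 5] / [6] / [7];  Q = [1, 4] / [2, 5] / [3] / [6]
  Insert 1 (step 7): P = [1, 3] / [2, 5] / [4] / [6] / [7];  Q = [1, 4] / [2, 5] / [3] / [6] / [7]
Final shape: (2, 2, 1, 1, 1).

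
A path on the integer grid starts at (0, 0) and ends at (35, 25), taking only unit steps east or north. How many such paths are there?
Number of paths = 51915437974328292

A monotone lattice path from (0, 0) to (35, 25) consists of 35 east steps and 25 north steps in some order, so it is determined by which 35 of the 60 steps are east. The count is C(60, 35) = 51915437974328292.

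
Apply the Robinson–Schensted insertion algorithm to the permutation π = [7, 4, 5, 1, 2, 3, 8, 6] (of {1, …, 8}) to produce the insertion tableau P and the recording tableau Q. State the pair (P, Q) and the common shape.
P = [1, 2, 3, 6] / [4, 5, 8] / [7];  Q = [1, 3, 6, 7] / [2, 5, 8] / [4];  common shape = (4, 3, 1)

Row-insert the values π_1, π_2, … into P one at a time, bumping the leftmost entry strictly greater than the inserted value down to the next row. The recording tableau Q records, in position (i, j), the step at which that cell was added to P.
  Insert 7 (step 1): P = [7];  Q = [1]
  Insert 4 (step 2): P = [4] / [7];  Q = [1] / [2]
  Insert 5 (step 3): P = [4, 5] / [7];  Q = [1, 3] / [2]
  Insert 1 (step 4): P = [1, 5] / [4] / [7];  Q = [1, 3] / [2] / [4]
  Insert 2 (step 5): P = [1, 2] / [4, 5] / [7];  Q = [1, 3] / [2, 5] / [4]
  Insert 3 (step 6): P = [1, 2, 3] / [4, 5] / [7];  Q = [1, 3, 6] / [2, 5] / [4]
  Insert 8 (step 7): P = [1, 2, 3, 8] / [4, 5] / [7];  Q = [1, 3, 6, 7] / [2, 5] / [4]
  Insert 6 (step 8): P = [1, 2, 3, 6] / [4, 5, 8] / [7];  Q = [1, 3, 6, 7] / [2, 5, 8] / [4]
Final shape: (4, 3, 1).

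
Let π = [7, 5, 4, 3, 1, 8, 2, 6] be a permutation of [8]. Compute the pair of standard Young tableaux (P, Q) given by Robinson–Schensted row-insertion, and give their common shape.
P = [1, 2, 6] / [3, 8] / [4] / [5] / [7];  Q = [1, 6, 8] / [2, 7] / [3] / [4] / [5];  common shape = (3, 2, 1, 1, 1)

Row-insert the values π_1, π_2, … into P one at a time, bumping the leftmost entry strictly greater than the inserted value down to the next row. The recording tableau Q records, in position (i, j), the step at which that cell was added to P.
  Insert 7 (step 1): P = [7];  Q = [1]
  Insert 5 (step 2): P = [5] / [7];  Q = [1] / [2]
  Insert 4 (step 3): P = [4] / [5] / [7];  Q = [1] / [2] / [3]
  Insert 3 (step 4): P = [3] / [4] / [5] / [7];  Q = [1] / [2] / [3] / [4]
  Insert 1 (step 5): P = [1] / [3] / [4] / [5] / [7];  Q = [1] / [2] / [3] / [4] / [5]
  Insert 8 (step 6): P = [1, 8] / [3] / [4] / [5] / [7];  Q = [1, 6] / [2] / [3] / [4] / [5]
  Insert 2 (step 7): P = [1, 2] / [3, 8] / [4] / [5] / [7];  Q = [1, 6] / [2, 7] / [3] / [4] / [5]
  Insert 6 (step 8): P = [1, 2, 6] / [3, 8] / [4] / [5] / [7];  Q = [1, 6, 8] / [2, 7] / [3] / [4] / [5]
Final shape: (3, 2, 1, 1, 1).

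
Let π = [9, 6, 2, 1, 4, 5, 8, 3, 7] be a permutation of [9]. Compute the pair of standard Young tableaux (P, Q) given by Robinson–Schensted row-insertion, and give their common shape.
P = [1, 3, 5, 7] / [2, 4, 8] / [6] / [9];  Q = [1, 5, 6, 7] / [2, 8, 9] / [3] / [4];  common shape = (4, 3, 1, 1)

Row-insert the values π_1, π_2, … into P one at a time, bumping the leftmost entry strictly greater than the inserted value down to the next row. The recording tableau Q records, in position (i, j), the step at which that cell was added to P.
  Insert 9 (step 1): P = [9];  Q = [1]
  Insert 6 (step 2): P = [6] / [9];  Q = [1] / [2]
  Insert 2 (step 3): P = [2] / [6] / [9];  Q = [1] / [2] / [3]
  Insert 1 (step 4): P = [1] / [2] / [6] / [9];  Q = [1] / [2] / [3] / [4]
  Insert 4 (step 5): P = [1, 4] / [2] / [6] / [9];  Q = [1, 5] / [2] / [3] / [4]
  Insert 5 (step 6): P = [1, 4, 5] / [2] / [6] / [9];  Q = [1, 5, 6] / [2] / [3] / [4]
  Insert 8 (step 7): P = [1, 4, 5, 8] / [2] / [6] / [9];  Q = [1, 5, 6, 7] / [2] / [3] / [4]
  Insert 3 (step 8): P = [1, 3, 5, 8] / [2, 4] / [6] / [9];  Q = [1, 5, 6, 7] / [2, 8] / [3] / [4]
  Insert 7 (step 9): P = [1, 3, 5, 7] / [2, 4, 8] / [6] / [9];  Q = [1, 5, 6, 7] / [2, 8, 9] / [3] / [4]
Final shape: (4, 3, 1, 1).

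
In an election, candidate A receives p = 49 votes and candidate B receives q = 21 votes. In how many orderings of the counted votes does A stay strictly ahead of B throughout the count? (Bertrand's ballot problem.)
Strict-lead orderings = 154175813012055120

Total orderings of the 70 votes with 49 for A: C(70, 49) = 385439532530137800. By the Bertrand ballot formula (Cycle Lemma / reflection principle), the number of orderings in which A is strictly ahead of B throughout is (p − q)/(p + q) · C(p + q, p) = (49 − 21)/(49 + 21) · 385439532530137800 = 154175813012055120.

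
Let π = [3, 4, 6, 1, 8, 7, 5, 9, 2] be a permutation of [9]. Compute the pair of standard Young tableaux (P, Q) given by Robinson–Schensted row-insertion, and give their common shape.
P = [1, 2, 5, 7, 9] / [3, 4] / [6] / [8];  Q = [1, 2, 3, 5, 8] / [4, 6] / [7] / [9];  common shape = (5, 2, 1, 1)

Row-insert the values π_1, π_2, … into P one at a time, bumping the leftmost entry strictly greater than the inserted value down to the next row. The recording tableau Q records, in position (i, j), the step at which that cell was added to P.
  Insert 3 (step 1): P = [3];  Q = [1]
  Insert 4 (step 2): P = [3, 4];  Q = [1, 2]
  Insert 6 (step 3): P = [3, 4, 6];  Q = [1, 2, 3]
  Insert 1 (step 4): P = [1, 4, 6] / [3];  Q = [1, 2, 3] / [4]
  Insert 8 (step 5): P = [1, 4, 6, 8] / [3];  Q = [1, 2, 3, 5] / [4]
  Insert 7 (step 6): P = [1, 4, 6, 7] / [3, 8];  Q = [1, 2, 3, 5] / [4, 6]
  Insert 5 (step 7): P = [1, 4, 5, 7] / [3, 6] / [8];  Q = [1, 2, 3, 5] / [4, 6] / [7]
  Insert 9 (step 8): P = [1, 4, 5, 7, 9] / [3, 6] / [8];  Q = [1, 2, 3, 5, 8] / [4, 6] / [7]
  Insert 2 (step 9): P = [1, 2, 5, 7, 9] / [3, 4] / [6] / [8];  Q = [1, 2, 3, 5, 8] / [4, 6] / [7] / [9]
Final shape: (5, 2, 1, 1).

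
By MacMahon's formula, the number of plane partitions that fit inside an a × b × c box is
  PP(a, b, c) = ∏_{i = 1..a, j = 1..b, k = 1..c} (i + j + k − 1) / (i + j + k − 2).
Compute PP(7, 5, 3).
PP(7, 5, 3) = 16195608

Evaluate the triple product over i = 1..7, j = 1..5, k = 1..3. The factors are (2/1) · (3/2) · (4/3) · (3/2) · (4/3) · (5/4) · (4/3) · (5/4) · … (105 factors total). The numerators and denominators telescope so the product is an integer; carrying out the multiplication exactly gives PP(7, 5, 3) = 16195608.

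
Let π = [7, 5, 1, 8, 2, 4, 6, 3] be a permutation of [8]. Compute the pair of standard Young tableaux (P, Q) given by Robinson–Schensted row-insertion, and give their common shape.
P = [1, 2, 3, 6] / [4, 8] / [5] / [7];  Q = [1, 4, 6, 7] / [2, 5] / [3] / [8];  common shape = (4, 2, 1, 1)

Row-insert the values π_1, π_2, … into P one at a time, bumping the leftmost entry strictly greater than the inserted value down to the next row. The recording tableau Q records, in position (i, j), the step at which that cell was added to P.
  Insert 7 (step 1): P = [7];  Q = [1]
  Insert 5 (step 2): P = [5] / [7];  Q = [1] / [2]
  Insert 1 (step 3): P = [1] / [5] / [7];  Q = [1] / [2] / [3]
  Insert 8 (step 4): P = [1, 8] / [5] / [7];  Q = [1, 4] / [2] / [3]
  Insert 2 (step 5): P = [1, 2] / [5, 8] / [7];  Q = [1, 4] / [2, 5] / [3]
  Insert 4 (step 6): P = [1, 2, 4] / [5, 8] / [7];  Q = [1, 4, 6] / [2, 5] / [3]
  Insert 6 (step 7): P = [1, 2, 4, 6] / [5, 8] / [7];  Q = [1, 4, 6, 7] / [2, 5] / [3]
  Insert 3 (step 8): P = [1, 2, 3, 6] / [4, 8] / [5] / [7];  Q = [1, 4, 6, 7] / [2, 5] / [3] / [8]
Final shape: (4, 2, 1, 1).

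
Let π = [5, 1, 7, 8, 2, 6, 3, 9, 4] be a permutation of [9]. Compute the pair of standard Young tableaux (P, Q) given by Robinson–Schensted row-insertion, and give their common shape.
P = [1, 2, 3, 4] / [5, 6, 8, 9] / [7];  Q = [1, 3, 4, 8] / [2, 5, 6, 9] / [7];  common shape = (4, 4, 1)

Row-insert the values π_1, π_2, … into P one at a time, bumping the leftmost entry strictly greater than the inserted value down to the next row. The recording tableau Q records, in position (i, j), the step at which that cell was added to P.
  Insert 5 (step 1): P = [5];  Q = [1]
  Insert 1 (step 2): P = [1] / [5];  Q = [1] / [2]
  Insert 7 (step 3): P = [1, 7] / [5];  Q = [1, 3] / [2]
  Insert 8 (step 4): P = [1, 7, 8] / [5];  Q = [1, 3, 4] / [2]
  Insert 2 (step 5): P = [1, 2, 8] / [5, 7];  Q = [1, 3, 4] / [2, 5]
  Insert 6 (step 6): P = [1, 2, 6] / [5, 7, 8];  Q = [1, 3, 4] / [2, 5, 6]
  Insert 3 (step 7): P = [1, 2, 3] / [5, 6, 8] / [7];  Q = [1, 3, 4] / [2, 5, 6] / [7]
  Insert 9 (step 8): P = [1, 2, 3, 9] / [5, 6, 8] / [7];  Q = [1, 3, 4, 8] / [2, 5, 6] / [7]
  Insert 4 (step 9): P = [1, 2, 3, 4] / [5, 6, 8, 9] / [7];  Q = [1, 3, 4, 8] / [2, 5, 6, 9] / [7]
Final shape: (4, 4, 1).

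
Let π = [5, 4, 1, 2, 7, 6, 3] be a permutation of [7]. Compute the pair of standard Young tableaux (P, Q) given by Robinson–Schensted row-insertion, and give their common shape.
P = [1, 2, 3] / [4, 6] / [5, 7];  Q = [1, 4, 5] / [2, 6] / [3, 7];  common shape = (3, 2, 2)

Row-insert the values π_1, π_2, … into P one at a time, bumping the leftmost entry strictly greater than the inserted value down to the next row. The recording tableau Q records, in position (i, j), the step at which that cell was added to P.
  Insert 5 (step 1): P = [5];  Q = [1]
  Insert 4 (step 2): P = [4] / [5];  Q = [1] / [2]
  Insert 1 (step 3): P = [1] / [4] / [5];  Q = [1] / [2] / [3]
  Insert 2 (step 4): P = [1, 2] / [4] / [5];  Q = [1, 4] / [2] / [3]
  Insert 7 (step 5): P = [1, 2, 7] / [4] / [5];  Q = [1, 4, 5] / [2] / [3]
  Insert 6 (step 6): P = [1, 2, 6] / [4, 7] / [5];  Q = [1, 4, 5] / [2, 6] / [3]
  Insert 3 (step 7): P = [1, 2, 3] / [4, 6] / [5, 7];  Q = [1, 4, 5] / [2, 6] / [3, 7]
Final shape: (3, 2, 2).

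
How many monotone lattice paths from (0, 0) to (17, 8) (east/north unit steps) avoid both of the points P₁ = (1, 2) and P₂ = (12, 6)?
Number of paths = 553887

Inclusion–exclusion. Total paths: C(25, 17) = 1081575. Through P₁: C(3, 1)·C(22, 16) = 223839. Through P₂: C(18, 12)·C(7, 5) = 389844. Since P₁ is strictly southwest of P₂, a monotone path through both must visit P₁ then P₂; paths through both = C(3, 1)·C(15, 11)·C(7, 5) = 85995. Avoid both = 1081575 − 223839 − 389844 + 85995 = 553887.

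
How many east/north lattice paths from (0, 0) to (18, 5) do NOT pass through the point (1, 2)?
Number of paths = 30229

Total paths from (0, 0) to (18, 5): C(23, 18) = 33649. Paths through (1, 2): (paths (0, 0) → (1, 2)) × (paths (1, 2) → (18, 5)) = C(3, 1) · C(20, 17) = 3 · 1140 = 3420. Avoidance count = 33649 − 3420 = 30229.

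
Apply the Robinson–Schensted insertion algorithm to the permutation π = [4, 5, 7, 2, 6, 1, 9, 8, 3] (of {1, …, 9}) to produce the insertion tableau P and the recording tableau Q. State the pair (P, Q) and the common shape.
P = [1, 3, 6, 8] / [2, 5, 9] / [4, 7];  Q = [1, 2, 3, 7] / [4, 5, 8] / [6, 9];  common shape = (4, 3, 2)

Row-insert the values π_1, π_2, … into P one at a time, bumping the leftmost entry strictly greater than the inserted value down to the next row. The recording tableau Q records, in position (i, j), the step at which that cell was added to P.
  Insert 4 (step 1): P = [4];  Q = [1]
  Insert 5 (step 2): P = [4, 5];  Q = [1, 2]
  Insert 7 (step 3): P = [4, 5, 7];  Q = [1, 2, 3]
  Insert 2 (step 4): P = [2, 5, 7] / [4];  Q = [1, 2, 3] / [4]
  Insert 6 (step 5): P = [2, 5, 6] / [4, 7];  Q = [1, 2, 3] / [4, 5]
  Insert 1 (step 6): P = [1, 5, 6] / [2, 7] / [4];  Q = [1, 2, 3] / [4, 5] / [6]
  Insert 9 (step 7): P = [1, 5, 6, 9] / [2, 7] / [4];  Q = [1, 2, 3, 7] / [4, 5] / [6]
  Insert 8 (step 8): P = [1, 5, 6, 8] / [2, 7, 9] / [4];  Q = [1, 2, 3, 7] / [4, 5, 8] / [6]
  Insert 3 (step 9): P = [1, 3, 6, 8] / [2, 5, 9] / [4, 7];  Q = [1, 2, 3, 7] / [4, 5, 8] / [6, 9]
Final shape: (4, 3, 2).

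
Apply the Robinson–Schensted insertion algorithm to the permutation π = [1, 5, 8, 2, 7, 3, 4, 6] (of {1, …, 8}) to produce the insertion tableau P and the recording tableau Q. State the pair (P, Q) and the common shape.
P = [1, 2, 3, 4, 6] / [5, 7] / [8];  Q = [1, 2, 3, 7, 8] / [4, 5] / [6];  common shape = (5, 2, 1)

Row-insert the values π_1, π_2, … into P one at a time, bumping the leftmost entry strictly greater than the inserted value down to the next row. The recording tableau Q records, in position (i, j), the step at which that cell was added to P.
  Insert 1 (step 1): P = [1];  Q = [1]
  Insert 5 (step 2): P = [1, 5];  Q = [1, 2]
  Insert 8 (step 3): P = [1, 5, 8];  Q = [1, 2, 3]
  Insert 2 (step 4): P = [1, 2, 8] / [5];  Q = [1, 2, 3] / [4]
  Insert 7 (step 5): P = [1, 2, 7] / [5, 8];  Q = [1, 2, 3] / [4, 5]
  Insert 3 (step 6): P = [1, 2, 3] / [5, 7] / [8];  Q = [1, 2, 3] / [4, 5] / [6]
  Insert 4 (step 7): P = [1, 2, 3, 4] / [5, 7] / [8];  Q = [1, 2, 3, 7] / [4, 5] / [6]
  Insert 6 (step 8): P = [1, 2, 3, 4, 6] / [5, 7] / [8];  Q = [1, 2, 3, 7, 8] / [4, 5] / [6]
Final shape: (5, 2, 1).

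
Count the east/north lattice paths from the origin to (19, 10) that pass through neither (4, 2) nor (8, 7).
Number of paths = 11020920

Inclusion–exclusion. Total paths: C(29, 19) = 20030010. Through P₁: C(6, 4)·C(23, 15) = 7354710. Through P₂: C(15, 8)·C(14, 11) = 2342340. Since P₁ is strictly southwest of P₂, a monotone path through both must visit P₁ then P₂; paths through both = C(6, 4)·C(9, 4)·C(14, 11) = 687960. Avoid both = 20030010 − 7354710 − 2342340 + 687960 = 11020920.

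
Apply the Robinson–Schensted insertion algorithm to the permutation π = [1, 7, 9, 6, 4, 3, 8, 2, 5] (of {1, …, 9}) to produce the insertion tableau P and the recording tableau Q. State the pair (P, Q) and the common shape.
P = [1, 2, 5] / [3, 8] / [4, 9] / [6] / [7];  Q = [1, 2, 3] / [4, 7] / [5, 9] / [6] / [8];  common shape = (3, 2, 2, 1, 1)

Row-insert the values π_1, π_2, … into P one at a time, bumping the leftmost entry strictly greater than the inserted value down to the next row. The recording tableau Q records, in position (i, j), the step at which that cell was added to P.
  Insert 1 (step 1): P = [1];  Q = [1]
  Insert 7 (step 2): P = [1, 7];  Q = [1, 2]
  Insert 9 (step 3): P = [1, 7, 9];  Q = [1, 2, 3]
  Insert 6 (step 4): P = [1, 6, 9] / [7];  Q = [1, 2, 3] / [4]
  Insert 4 (step 5): P = [1, 4, 9] / [6] / [7];  Q = [1, 2, 3] / [4] / [5]
  Insert 3 (step 6): P = [1, 3, 9] / [4] / [6] / [7];  Q = [1, 2, 3] / [4] / [5] / [6]
  Insert 8 (step 7): P = [1, 3, 8] / [4, 9] / [6] / [7];  Q = [1, 2, 3] / [4, 7] / [5] / [6]
  Insert 2 (step 8): P = [1, 2, 8] / [3, 9] / [4] / [6] / [7];  Q = [1, 2, 3] / [4, 7] / [5] / [6] / [8]
  Insert 5 (step 9): P = [1, 2, 5] / [3, 8] / [4, 9] / [6] / [7];  Q = [1, 2, 3] / [4, 7] / [5, 9] / [6] / [8]
Final shape: (3, 2, 2, 1, 1).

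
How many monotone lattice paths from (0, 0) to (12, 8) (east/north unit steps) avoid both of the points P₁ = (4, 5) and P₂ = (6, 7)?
Number of paths = 98460

Inclusion–exclusion. Total paths: C(20, 12) = 125970. Through P₁: C(9, 4)·C(11, 8) = 20790. Through P₂: C(13, 6)·C(7, 6) = 12012. Since P₁ is strictly southwest of P₂, a monotone path through both must visit P₁ then P₂; paths through both = C(9, 4)·C(4, 2)·C(7, 6) = 5292. Avoid both = 125970 − 20790 − 12012 + 5292 = 98460.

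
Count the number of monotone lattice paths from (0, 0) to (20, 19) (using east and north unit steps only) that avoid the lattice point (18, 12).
Number of paths = 65809508310

Total paths from (0, 0) to (20, 19): C(39, 20) = 68923264410. Paths through (18, 12): (paths (0, 0) → (18, 12)) × (paths (18, 12) → (20, 19)) = C(30, 18) · C(9, 2) = 86493225 · 36 = 3113756100. Avoidance count = 68923264410 − 3113756100 = 65809508310.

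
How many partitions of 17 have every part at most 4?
p(17, parts ≤ 4) = 72

Use the recurrence p(n, m) = p(n, m−1) + p(n−m, m): either the largest part is < m (count p(n, m−1)) or the largest part is exactly m (remove one copy of m, count p(n−m, m)). With p(0, ·) = 1 this gives p(17, parts ≤ 4) = 72. (By conjugating Young diagrams, this also counts partitions of 17 into at most 4 parts.)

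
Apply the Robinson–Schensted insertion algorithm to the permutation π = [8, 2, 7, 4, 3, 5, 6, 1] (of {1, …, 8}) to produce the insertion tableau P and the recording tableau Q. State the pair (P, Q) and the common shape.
P = [1, 3, 5, 6] / [2] / [4] / [7] / [8];  Q = [1, 3, 6, 7] / [2] / [4] / [5] / [8];  common shape = (4, 1, 1, 1, 1)

Row-insert the values π_1, π_2, … into P one at a time, bumping the leftmost entry strictly greater than the inserted value down to the next row. The recording tableau Q records, in position (i, j), the step at which that cell was added to P.
  Insert 8 (step 1): P = [8];  Q = [1]
  Insert 2 (step 2): P = [2] / [8];  Q = [1] / [2]
  Insert 7 (step 3): P = [2, 7] / [8];  Q = [1, 3] / [2]
  Insert 4 (step 4): P = [2, 4] / [7] / [8];  Q = [1, 3] / [2] / [4]
  Insert 3 (step 5): P = [2, 3] / [4] / [7] / [8];  Q = [1, 3] / [2] / [4] / [5]
  Insert 5 (step 6): P = [2, 3, 5] / [4] / [7] / [8];  Q = [1, 3, 6] / [2] / [4] / [5]
  Insert 6 (step 7): P = [2, 3, 5, 6] / [4] / [7] / [8];  Q = [1, 3, 6, 7] / [2] / [4] / [5]
  Insert 1 (step 8): P = [1, 3, 5, 6] / [2] / [4] / [7] / [8];  Q = [1, 3, 6, 7] / [2] / [4] / [5] / [8]
Final shape: (4, 1, 1, 1, 1).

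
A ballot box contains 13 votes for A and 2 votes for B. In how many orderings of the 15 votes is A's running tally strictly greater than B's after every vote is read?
Strict-lead orderings = 77

Total orderings of the 15 votes with 13 for A: C(15, 13) = 105. By the Bertrand ballot formula (Cycle Lemma / reflection principle), the number of orderings in which A is strictly ahead of B throughout is (p − q)/(p + q) · C(p + q, p) = (13 − 2)/(13 + 2) · 105 = 77.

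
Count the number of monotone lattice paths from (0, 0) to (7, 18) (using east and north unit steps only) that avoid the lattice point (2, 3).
Number of paths = 325660

Total paths from (0, 0) to (7, 18): C(25, 7) = 480700. Paths through (2, 3): (paths (0, 0) → (2, 3)) × (paths (2, 3) → (7, 18)) = C(5, 2) · C(20, 5) = 10 · 15504 = 155040. Avoidance count = 480700 − 155040 = 325660.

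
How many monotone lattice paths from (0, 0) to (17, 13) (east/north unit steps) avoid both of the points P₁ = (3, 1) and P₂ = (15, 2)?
Number of paths = 81122498

Inclusion–exclusion. Total paths: C(30, 17) = 119759850. Through P₁: C(4, 3)·C(26, 14) = 38630800. Through P₂: C(17, 15)·C(13, 2) = 10608. Since P₁ is strictly southwest of P₂, a monotone path through both must visit P₁ then P₂; paths through both = C(4, 3)·C(13, 12)·C(13, 2) = 4056. Avoid both = 119759850 − 38630800 − 10608 + 4056 = 81122498.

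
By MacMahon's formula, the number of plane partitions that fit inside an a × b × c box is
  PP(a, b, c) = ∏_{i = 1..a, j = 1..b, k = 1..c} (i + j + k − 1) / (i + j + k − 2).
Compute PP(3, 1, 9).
PP(3, 1, 9) = 220

Evaluate the triple product over i = 1..3, j = 1..1, k = 1..9. The factors are (2/1) · (3/2) · (4/3) · (5/4) · (6/5) · (7/6) · (8/7) · (9/8) · … (27 factors total). The numerators and denominators telescope so the product is an integer; carrying out the multiplication exactly gives PP(3, 1, 9) = 220.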